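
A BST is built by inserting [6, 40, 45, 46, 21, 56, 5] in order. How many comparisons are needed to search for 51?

Search path for 51: 6 -> 40 -> 45 -> 46 -> 56
Found: False
Comparisons: 5


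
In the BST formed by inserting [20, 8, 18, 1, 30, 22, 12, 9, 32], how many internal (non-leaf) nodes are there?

Tree built from: [20, 8, 18, 1, 30, 22, 12, 9, 32]
Tree (level-order array): [20, 8, 30, 1, 18, 22, 32, None, None, 12, None, None, None, None, None, 9]
Rule: An internal node has at least one child.
Per-node child counts:
  node 20: 2 child(ren)
  node 8: 2 child(ren)
  node 1: 0 child(ren)
  node 18: 1 child(ren)
  node 12: 1 child(ren)
  node 9: 0 child(ren)
  node 30: 2 child(ren)
  node 22: 0 child(ren)
  node 32: 0 child(ren)
Matching nodes: [20, 8, 18, 12, 30]
Count of internal (non-leaf) nodes: 5


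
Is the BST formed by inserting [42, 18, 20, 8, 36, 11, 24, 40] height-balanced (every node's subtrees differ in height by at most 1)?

Tree (level-order array): [42, 18, None, 8, 20, None, 11, None, 36, None, None, 24, 40]
Definition: a tree is height-balanced if, at every node, |h(left) - h(right)| <= 1 (empty subtree has height -1).
Bottom-up per-node check:
  node 11: h_left=-1, h_right=-1, diff=0 [OK], height=0
  node 8: h_left=-1, h_right=0, diff=1 [OK], height=1
  node 24: h_left=-1, h_right=-1, diff=0 [OK], height=0
  node 40: h_left=-1, h_right=-1, diff=0 [OK], height=0
  node 36: h_left=0, h_right=0, diff=0 [OK], height=1
  node 20: h_left=-1, h_right=1, diff=2 [FAIL (|-1-1|=2 > 1)], height=2
  node 18: h_left=1, h_right=2, diff=1 [OK], height=3
  node 42: h_left=3, h_right=-1, diff=4 [FAIL (|3--1|=4 > 1)], height=4
Node 20 violates the condition: |-1 - 1| = 2 > 1.
Result: Not balanced


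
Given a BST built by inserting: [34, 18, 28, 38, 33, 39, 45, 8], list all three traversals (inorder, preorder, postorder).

Tree insertion order: [34, 18, 28, 38, 33, 39, 45, 8]
Tree (level-order array): [34, 18, 38, 8, 28, None, 39, None, None, None, 33, None, 45]
Inorder (L, root, R): [8, 18, 28, 33, 34, 38, 39, 45]
Preorder (root, L, R): [34, 18, 8, 28, 33, 38, 39, 45]
Postorder (L, R, root): [8, 33, 28, 18, 45, 39, 38, 34]


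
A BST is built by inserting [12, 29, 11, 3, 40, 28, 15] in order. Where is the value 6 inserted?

Starting tree (level order): [12, 11, 29, 3, None, 28, 40, None, None, 15]
Insertion path: 12 -> 11 -> 3
Result: insert 6 as right child of 3
Final tree (level order): [12, 11, 29, 3, None, 28, 40, None, 6, 15]


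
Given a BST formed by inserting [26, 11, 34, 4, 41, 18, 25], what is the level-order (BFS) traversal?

Tree insertion order: [26, 11, 34, 4, 41, 18, 25]
Tree (level-order array): [26, 11, 34, 4, 18, None, 41, None, None, None, 25]
BFS from the root, enqueuing left then right child of each popped node:
  queue [26] -> pop 26, enqueue [11, 34], visited so far: [26]
  queue [11, 34] -> pop 11, enqueue [4, 18], visited so far: [26, 11]
  queue [34, 4, 18] -> pop 34, enqueue [41], visited so far: [26, 11, 34]
  queue [4, 18, 41] -> pop 4, enqueue [none], visited so far: [26, 11, 34, 4]
  queue [18, 41] -> pop 18, enqueue [25], visited so far: [26, 11, 34, 4, 18]
  queue [41, 25] -> pop 41, enqueue [none], visited so far: [26, 11, 34, 4, 18, 41]
  queue [25] -> pop 25, enqueue [none], visited so far: [26, 11, 34, 4, 18, 41, 25]
Result: [26, 11, 34, 4, 18, 41, 25]


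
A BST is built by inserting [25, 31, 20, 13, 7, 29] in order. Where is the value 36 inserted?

Starting tree (level order): [25, 20, 31, 13, None, 29, None, 7]
Insertion path: 25 -> 31
Result: insert 36 as right child of 31
Final tree (level order): [25, 20, 31, 13, None, 29, 36, 7]


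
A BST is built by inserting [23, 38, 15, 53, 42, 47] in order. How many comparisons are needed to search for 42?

Search path for 42: 23 -> 38 -> 53 -> 42
Found: True
Comparisons: 4


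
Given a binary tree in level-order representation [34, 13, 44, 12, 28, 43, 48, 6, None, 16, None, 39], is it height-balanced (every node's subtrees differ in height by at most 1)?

Tree (level-order array): [34, 13, 44, 12, 28, 43, 48, 6, None, 16, None, 39]
Definition: a tree is height-balanced if, at every node, |h(left) - h(right)| <= 1 (empty subtree has height -1).
Bottom-up per-node check:
  node 6: h_left=-1, h_right=-1, diff=0 [OK], height=0
  node 12: h_left=0, h_right=-1, diff=1 [OK], height=1
  node 16: h_left=-1, h_right=-1, diff=0 [OK], height=0
  node 28: h_left=0, h_right=-1, diff=1 [OK], height=1
  node 13: h_left=1, h_right=1, diff=0 [OK], height=2
  node 39: h_left=-1, h_right=-1, diff=0 [OK], height=0
  node 43: h_left=0, h_right=-1, diff=1 [OK], height=1
  node 48: h_left=-1, h_right=-1, diff=0 [OK], height=0
  node 44: h_left=1, h_right=0, diff=1 [OK], height=2
  node 34: h_left=2, h_right=2, diff=0 [OK], height=3
All nodes satisfy the balance condition.
Result: Balanced


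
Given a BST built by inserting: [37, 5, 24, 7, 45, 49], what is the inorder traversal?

Tree insertion order: [37, 5, 24, 7, 45, 49]
Tree (level-order array): [37, 5, 45, None, 24, None, 49, 7]
Inorder traversal: [5, 7, 24, 37, 45, 49]


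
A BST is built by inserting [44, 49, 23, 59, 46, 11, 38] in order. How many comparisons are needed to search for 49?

Search path for 49: 44 -> 49
Found: True
Comparisons: 2


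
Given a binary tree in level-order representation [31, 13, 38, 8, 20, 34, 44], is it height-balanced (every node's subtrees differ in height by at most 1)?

Tree (level-order array): [31, 13, 38, 8, 20, 34, 44]
Definition: a tree is height-balanced if, at every node, |h(left) - h(right)| <= 1 (empty subtree has height -1).
Bottom-up per-node check:
  node 8: h_left=-1, h_right=-1, diff=0 [OK], height=0
  node 20: h_left=-1, h_right=-1, diff=0 [OK], height=0
  node 13: h_left=0, h_right=0, diff=0 [OK], height=1
  node 34: h_left=-1, h_right=-1, diff=0 [OK], height=0
  node 44: h_left=-1, h_right=-1, diff=0 [OK], height=0
  node 38: h_left=0, h_right=0, diff=0 [OK], height=1
  node 31: h_left=1, h_right=1, diff=0 [OK], height=2
All nodes satisfy the balance condition.
Result: Balanced


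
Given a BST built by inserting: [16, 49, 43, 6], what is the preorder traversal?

Tree insertion order: [16, 49, 43, 6]
Tree (level-order array): [16, 6, 49, None, None, 43]
Preorder traversal: [16, 6, 49, 43]


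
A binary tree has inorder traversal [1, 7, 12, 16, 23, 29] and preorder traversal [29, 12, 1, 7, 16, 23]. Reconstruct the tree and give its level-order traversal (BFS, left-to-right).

Inorder:  [1, 7, 12, 16, 23, 29]
Preorder: [29, 12, 1, 7, 16, 23]
Algorithm: preorder visits root first, so consume preorder in order;
for each root, split the current inorder slice at that value into
left-subtree inorder and right-subtree inorder, then recurse.
Recursive splits:
  root=29; inorder splits into left=[1, 7, 12, 16, 23], right=[]
  root=12; inorder splits into left=[1, 7], right=[16, 23]
  root=1; inorder splits into left=[], right=[7]
  root=7; inorder splits into left=[], right=[]
  root=16; inorder splits into left=[], right=[23]
  root=23; inorder splits into left=[], right=[]
Reconstructed level-order: [29, 12, 1, 16, 7, 23]


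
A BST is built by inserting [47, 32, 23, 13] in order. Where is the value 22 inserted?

Starting tree (level order): [47, 32, None, 23, None, 13]
Insertion path: 47 -> 32 -> 23 -> 13
Result: insert 22 as right child of 13
Final tree (level order): [47, 32, None, 23, None, 13, None, None, 22]


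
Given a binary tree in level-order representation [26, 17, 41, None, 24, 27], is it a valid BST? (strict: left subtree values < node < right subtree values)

Level-order array: [26, 17, 41, None, 24, 27]
Validate using subtree bounds (lo, hi): at each node, require lo < value < hi,
then recurse left with hi=value and right with lo=value.
Preorder trace (stopping at first violation):
  at node 26 with bounds (-inf, +inf): OK
  at node 17 with bounds (-inf, 26): OK
  at node 24 with bounds (17, 26): OK
  at node 41 with bounds (26, +inf): OK
  at node 27 with bounds (26, 41): OK
No violation found at any node.
Result: Valid BST


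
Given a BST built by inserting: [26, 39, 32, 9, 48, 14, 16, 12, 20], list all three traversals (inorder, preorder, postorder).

Tree insertion order: [26, 39, 32, 9, 48, 14, 16, 12, 20]
Tree (level-order array): [26, 9, 39, None, 14, 32, 48, 12, 16, None, None, None, None, None, None, None, 20]
Inorder (L, root, R): [9, 12, 14, 16, 20, 26, 32, 39, 48]
Preorder (root, L, R): [26, 9, 14, 12, 16, 20, 39, 32, 48]
Postorder (L, R, root): [12, 20, 16, 14, 9, 32, 48, 39, 26]


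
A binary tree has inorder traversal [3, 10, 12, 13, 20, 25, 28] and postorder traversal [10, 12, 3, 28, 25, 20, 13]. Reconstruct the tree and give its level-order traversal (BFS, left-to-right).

Inorder:   [3, 10, 12, 13, 20, 25, 28]
Postorder: [10, 12, 3, 28, 25, 20, 13]
Algorithm: postorder visits root last, so walk postorder right-to-left;
each value is the root of the current inorder slice — split it at that
value, recurse on the right subtree first, then the left.
Recursive splits:
  root=13; inorder splits into left=[3, 10, 12], right=[20, 25, 28]
  root=20; inorder splits into left=[], right=[25, 28]
  root=25; inorder splits into left=[], right=[28]
  root=28; inorder splits into left=[], right=[]
  root=3; inorder splits into left=[], right=[10, 12]
  root=12; inorder splits into left=[10], right=[]
  root=10; inorder splits into left=[], right=[]
Reconstructed level-order: [13, 3, 20, 12, 25, 10, 28]


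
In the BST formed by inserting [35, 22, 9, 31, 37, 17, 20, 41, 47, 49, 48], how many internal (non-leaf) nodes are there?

Tree built from: [35, 22, 9, 31, 37, 17, 20, 41, 47, 49, 48]
Tree (level-order array): [35, 22, 37, 9, 31, None, 41, None, 17, None, None, None, 47, None, 20, None, 49, None, None, 48]
Rule: An internal node has at least one child.
Per-node child counts:
  node 35: 2 child(ren)
  node 22: 2 child(ren)
  node 9: 1 child(ren)
  node 17: 1 child(ren)
  node 20: 0 child(ren)
  node 31: 0 child(ren)
  node 37: 1 child(ren)
  node 41: 1 child(ren)
  node 47: 1 child(ren)
  node 49: 1 child(ren)
  node 48: 0 child(ren)
Matching nodes: [35, 22, 9, 17, 37, 41, 47, 49]
Count of internal (non-leaf) nodes: 8


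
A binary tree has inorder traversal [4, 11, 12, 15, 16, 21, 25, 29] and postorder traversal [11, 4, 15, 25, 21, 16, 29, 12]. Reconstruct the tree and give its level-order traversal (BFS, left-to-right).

Inorder:   [4, 11, 12, 15, 16, 21, 25, 29]
Postorder: [11, 4, 15, 25, 21, 16, 29, 12]
Algorithm: postorder visits root last, so walk postorder right-to-left;
each value is the root of the current inorder slice — split it at that
value, recurse on the right subtree first, then the left.
Recursive splits:
  root=12; inorder splits into left=[4, 11], right=[15, 16, 21, 25, 29]
  root=29; inorder splits into left=[15, 16, 21, 25], right=[]
  root=16; inorder splits into left=[15], right=[21, 25]
  root=21; inorder splits into left=[], right=[25]
  root=25; inorder splits into left=[], right=[]
  root=15; inorder splits into left=[], right=[]
  root=4; inorder splits into left=[], right=[11]
  root=11; inorder splits into left=[], right=[]
Reconstructed level-order: [12, 4, 29, 11, 16, 15, 21, 25]


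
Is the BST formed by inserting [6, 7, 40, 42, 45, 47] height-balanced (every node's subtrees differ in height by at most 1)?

Tree (level-order array): [6, None, 7, None, 40, None, 42, None, 45, None, 47]
Definition: a tree is height-balanced if, at every node, |h(left) - h(right)| <= 1 (empty subtree has height -1).
Bottom-up per-node check:
  node 47: h_left=-1, h_right=-1, diff=0 [OK], height=0
  node 45: h_left=-1, h_right=0, diff=1 [OK], height=1
  node 42: h_left=-1, h_right=1, diff=2 [FAIL (|-1-1|=2 > 1)], height=2
  node 40: h_left=-1, h_right=2, diff=3 [FAIL (|-1-2|=3 > 1)], height=3
  node 7: h_left=-1, h_right=3, diff=4 [FAIL (|-1-3|=4 > 1)], height=4
  node 6: h_left=-1, h_right=4, diff=5 [FAIL (|-1-4|=5 > 1)], height=5
Node 42 violates the condition: |-1 - 1| = 2 > 1.
Result: Not balanced


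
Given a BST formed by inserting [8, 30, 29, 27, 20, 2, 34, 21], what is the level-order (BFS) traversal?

Tree insertion order: [8, 30, 29, 27, 20, 2, 34, 21]
Tree (level-order array): [8, 2, 30, None, None, 29, 34, 27, None, None, None, 20, None, None, 21]
BFS from the root, enqueuing left then right child of each popped node:
  queue [8] -> pop 8, enqueue [2, 30], visited so far: [8]
  queue [2, 30] -> pop 2, enqueue [none], visited so far: [8, 2]
  queue [30] -> pop 30, enqueue [29, 34], visited so far: [8, 2, 30]
  queue [29, 34] -> pop 29, enqueue [27], visited so far: [8, 2, 30, 29]
  queue [34, 27] -> pop 34, enqueue [none], visited so far: [8, 2, 30, 29, 34]
  queue [27] -> pop 27, enqueue [20], visited so far: [8, 2, 30, 29, 34, 27]
  queue [20] -> pop 20, enqueue [21], visited so far: [8, 2, 30, 29, 34, 27, 20]
  queue [21] -> pop 21, enqueue [none], visited so far: [8, 2, 30, 29, 34, 27, 20, 21]
Result: [8, 2, 30, 29, 34, 27, 20, 21]


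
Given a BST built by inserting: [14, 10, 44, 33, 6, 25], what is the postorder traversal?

Tree insertion order: [14, 10, 44, 33, 6, 25]
Tree (level-order array): [14, 10, 44, 6, None, 33, None, None, None, 25]
Postorder traversal: [6, 10, 25, 33, 44, 14]


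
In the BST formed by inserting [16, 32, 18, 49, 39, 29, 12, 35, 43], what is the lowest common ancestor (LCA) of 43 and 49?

Tree insertion order: [16, 32, 18, 49, 39, 29, 12, 35, 43]
Tree (level-order array): [16, 12, 32, None, None, 18, 49, None, 29, 39, None, None, None, 35, 43]
In a BST, the LCA of p=43, q=49 is the first node v on the
root-to-leaf path with p <= v <= q (go left if both < v, right if both > v).
Walk from root:
  at 16: both 43 and 49 > 16, go right
  at 32: both 43 and 49 > 32, go right
  at 49: 43 <= 49 <= 49, this is the LCA
LCA = 49


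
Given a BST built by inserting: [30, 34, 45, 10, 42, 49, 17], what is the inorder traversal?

Tree insertion order: [30, 34, 45, 10, 42, 49, 17]
Tree (level-order array): [30, 10, 34, None, 17, None, 45, None, None, 42, 49]
Inorder traversal: [10, 17, 30, 34, 42, 45, 49]


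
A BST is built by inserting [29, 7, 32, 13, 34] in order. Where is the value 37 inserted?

Starting tree (level order): [29, 7, 32, None, 13, None, 34]
Insertion path: 29 -> 32 -> 34
Result: insert 37 as right child of 34
Final tree (level order): [29, 7, 32, None, 13, None, 34, None, None, None, 37]


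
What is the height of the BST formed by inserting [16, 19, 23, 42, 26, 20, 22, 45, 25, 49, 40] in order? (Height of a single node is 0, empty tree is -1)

Insertion order: [16, 19, 23, 42, 26, 20, 22, 45, 25, 49, 40]
Tree (level-order array): [16, None, 19, None, 23, 20, 42, None, 22, 26, 45, None, None, 25, 40, None, 49]
Compute height bottom-up (empty subtree = -1):
  height(22) = 1 + max(-1, -1) = 0
  height(20) = 1 + max(-1, 0) = 1
  height(25) = 1 + max(-1, -1) = 0
  height(40) = 1 + max(-1, -1) = 0
  height(26) = 1 + max(0, 0) = 1
  height(49) = 1 + max(-1, -1) = 0
  height(45) = 1 + max(-1, 0) = 1
  height(42) = 1 + max(1, 1) = 2
  height(23) = 1 + max(1, 2) = 3
  height(19) = 1 + max(-1, 3) = 4
  height(16) = 1 + max(-1, 4) = 5
Height = 5


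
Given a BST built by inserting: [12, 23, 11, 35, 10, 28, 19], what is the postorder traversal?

Tree insertion order: [12, 23, 11, 35, 10, 28, 19]
Tree (level-order array): [12, 11, 23, 10, None, 19, 35, None, None, None, None, 28]
Postorder traversal: [10, 11, 19, 28, 35, 23, 12]


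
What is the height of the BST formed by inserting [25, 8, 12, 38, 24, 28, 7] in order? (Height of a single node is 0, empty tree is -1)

Insertion order: [25, 8, 12, 38, 24, 28, 7]
Tree (level-order array): [25, 8, 38, 7, 12, 28, None, None, None, None, 24]
Compute height bottom-up (empty subtree = -1):
  height(7) = 1 + max(-1, -1) = 0
  height(24) = 1 + max(-1, -1) = 0
  height(12) = 1 + max(-1, 0) = 1
  height(8) = 1 + max(0, 1) = 2
  height(28) = 1 + max(-1, -1) = 0
  height(38) = 1 + max(0, -1) = 1
  height(25) = 1 + max(2, 1) = 3
Height = 3


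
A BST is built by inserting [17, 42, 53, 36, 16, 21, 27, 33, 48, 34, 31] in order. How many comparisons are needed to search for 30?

Search path for 30: 17 -> 42 -> 36 -> 21 -> 27 -> 33 -> 31
Found: False
Comparisons: 7


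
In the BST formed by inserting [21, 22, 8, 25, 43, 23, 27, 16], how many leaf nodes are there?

Tree built from: [21, 22, 8, 25, 43, 23, 27, 16]
Tree (level-order array): [21, 8, 22, None, 16, None, 25, None, None, 23, 43, None, None, 27]
Rule: A leaf has 0 children.
Per-node child counts:
  node 21: 2 child(ren)
  node 8: 1 child(ren)
  node 16: 0 child(ren)
  node 22: 1 child(ren)
  node 25: 2 child(ren)
  node 23: 0 child(ren)
  node 43: 1 child(ren)
  node 27: 0 child(ren)
Matching nodes: [16, 23, 27]
Count of leaf nodes: 3


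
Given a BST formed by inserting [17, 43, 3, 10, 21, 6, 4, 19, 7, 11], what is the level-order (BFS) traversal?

Tree insertion order: [17, 43, 3, 10, 21, 6, 4, 19, 7, 11]
Tree (level-order array): [17, 3, 43, None, 10, 21, None, 6, 11, 19, None, 4, 7]
BFS from the root, enqueuing left then right child of each popped node:
  queue [17] -> pop 17, enqueue [3, 43], visited so far: [17]
  queue [3, 43] -> pop 3, enqueue [10], visited so far: [17, 3]
  queue [43, 10] -> pop 43, enqueue [21], visited so far: [17, 3, 43]
  queue [10, 21] -> pop 10, enqueue [6, 11], visited so far: [17, 3, 43, 10]
  queue [21, 6, 11] -> pop 21, enqueue [19], visited so far: [17, 3, 43, 10, 21]
  queue [6, 11, 19] -> pop 6, enqueue [4, 7], visited so far: [17, 3, 43, 10, 21, 6]
  queue [11, 19, 4, 7] -> pop 11, enqueue [none], visited so far: [17, 3, 43, 10, 21, 6, 11]
  queue [19, 4, 7] -> pop 19, enqueue [none], visited so far: [17, 3, 43, 10, 21, 6, 11, 19]
  queue [4, 7] -> pop 4, enqueue [none], visited so far: [17, 3, 43, 10, 21, 6, 11, 19, 4]
  queue [7] -> pop 7, enqueue [none], visited so far: [17, 3, 43, 10, 21, 6, 11, 19, 4, 7]
Result: [17, 3, 43, 10, 21, 6, 11, 19, 4, 7]


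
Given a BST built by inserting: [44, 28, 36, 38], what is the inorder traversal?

Tree insertion order: [44, 28, 36, 38]
Tree (level-order array): [44, 28, None, None, 36, None, 38]
Inorder traversal: [28, 36, 38, 44]


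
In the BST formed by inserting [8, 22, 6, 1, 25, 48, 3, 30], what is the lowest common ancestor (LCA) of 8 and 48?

Tree insertion order: [8, 22, 6, 1, 25, 48, 3, 30]
Tree (level-order array): [8, 6, 22, 1, None, None, 25, None, 3, None, 48, None, None, 30]
In a BST, the LCA of p=8, q=48 is the first node v on the
root-to-leaf path with p <= v <= q (go left if both < v, right if both > v).
Walk from root:
  at 8: 8 <= 8 <= 48, this is the LCA
LCA = 8


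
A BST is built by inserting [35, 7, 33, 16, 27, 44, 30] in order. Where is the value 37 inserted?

Starting tree (level order): [35, 7, 44, None, 33, None, None, 16, None, None, 27, None, 30]
Insertion path: 35 -> 44
Result: insert 37 as left child of 44
Final tree (level order): [35, 7, 44, None, 33, 37, None, 16, None, None, None, None, 27, None, 30]


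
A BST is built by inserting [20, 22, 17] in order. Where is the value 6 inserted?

Starting tree (level order): [20, 17, 22]
Insertion path: 20 -> 17
Result: insert 6 as left child of 17
Final tree (level order): [20, 17, 22, 6]


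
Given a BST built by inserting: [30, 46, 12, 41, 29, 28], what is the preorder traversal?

Tree insertion order: [30, 46, 12, 41, 29, 28]
Tree (level-order array): [30, 12, 46, None, 29, 41, None, 28]
Preorder traversal: [30, 12, 29, 28, 46, 41]


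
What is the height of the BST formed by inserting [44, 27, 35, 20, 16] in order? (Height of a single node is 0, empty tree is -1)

Insertion order: [44, 27, 35, 20, 16]
Tree (level-order array): [44, 27, None, 20, 35, 16]
Compute height bottom-up (empty subtree = -1):
  height(16) = 1 + max(-1, -1) = 0
  height(20) = 1 + max(0, -1) = 1
  height(35) = 1 + max(-1, -1) = 0
  height(27) = 1 + max(1, 0) = 2
  height(44) = 1 + max(2, -1) = 3
Height = 3


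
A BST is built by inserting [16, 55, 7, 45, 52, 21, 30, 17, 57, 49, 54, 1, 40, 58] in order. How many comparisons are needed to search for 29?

Search path for 29: 16 -> 55 -> 45 -> 21 -> 30
Found: False
Comparisons: 5


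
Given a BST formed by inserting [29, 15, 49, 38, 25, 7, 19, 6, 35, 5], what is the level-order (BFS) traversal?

Tree insertion order: [29, 15, 49, 38, 25, 7, 19, 6, 35, 5]
Tree (level-order array): [29, 15, 49, 7, 25, 38, None, 6, None, 19, None, 35, None, 5]
BFS from the root, enqueuing left then right child of each popped node:
  queue [29] -> pop 29, enqueue [15, 49], visited so far: [29]
  queue [15, 49] -> pop 15, enqueue [7, 25], visited so far: [29, 15]
  queue [49, 7, 25] -> pop 49, enqueue [38], visited so far: [29, 15, 49]
  queue [7, 25, 38] -> pop 7, enqueue [6], visited so far: [29, 15, 49, 7]
  queue [25, 38, 6] -> pop 25, enqueue [19], visited so far: [29, 15, 49, 7, 25]
  queue [38, 6, 19] -> pop 38, enqueue [35], visited so far: [29, 15, 49, 7, 25, 38]
  queue [6, 19, 35] -> pop 6, enqueue [5], visited so far: [29, 15, 49, 7, 25, 38, 6]
  queue [19, 35, 5] -> pop 19, enqueue [none], visited so far: [29, 15, 49, 7, 25, 38, 6, 19]
  queue [35, 5] -> pop 35, enqueue [none], visited so far: [29, 15, 49, 7, 25, 38, 6, 19, 35]
  queue [5] -> pop 5, enqueue [none], visited so far: [29, 15, 49, 7, 25, 38, 6, 19, 35, 5]
Result: [29, 15, 49, 7, 25, 38, 6, 19, 35, 5]


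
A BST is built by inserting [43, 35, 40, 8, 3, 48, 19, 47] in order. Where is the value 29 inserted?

Starting tree (level order): [43, 35, 48, 8, 40, 47, None, 3, 19]
Insertion path: 43 -> 35 -> 8 -> 19
Result: insert 29 as right child of 19
Final tree (level order): [43, 35, 48, 8, 40, 47, None, 3, 19, None, None, None, None, None, None, None, 29]


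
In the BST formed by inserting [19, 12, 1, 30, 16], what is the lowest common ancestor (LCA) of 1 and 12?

Tree insertion order: [19, 12, 1, 30, 16]
Tree (level-order array): [19, 12, 30, 1, 16]
In a BST, the LCA of p=1, q=12 is the first node v on the
root-to-leaf path with p <= v <= q (go left if both < v, right if both > v).
Walk from root:
  at 19: both 1 and 12 < 19, go left
  at 12: 1 <= 12 <= 12, this is the LCA
LCA = 12


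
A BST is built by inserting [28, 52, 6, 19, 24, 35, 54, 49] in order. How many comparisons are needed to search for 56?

Search path for 56: 28 -> 52 -> 54
Found: False
Comparisons: 3


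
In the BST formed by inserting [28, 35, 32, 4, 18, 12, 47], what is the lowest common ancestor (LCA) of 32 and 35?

Tree insertion order: [28, 35, 32, 4, 18, 12, 47]
Tree (level-order array): [28, 4, 35, None, 18, 32, 47, 12]
In a BST, the LCA of p=32, q=35 is the first node v on the
root-to-leaf path with p <= v <= q (go left if both < v, right if both > v).
Walk from root:
  at 28: both 32 and 35 > 28, go right
  at 35: 32 <= 35 <= 35, this is the LCA
LCA = 35


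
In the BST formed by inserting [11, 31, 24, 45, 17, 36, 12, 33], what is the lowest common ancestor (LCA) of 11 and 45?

Tree insertion order: [11, 31, 24, 45, 17, 36, 12, 33]
Tree (level-order array): [11, None, 31, 24, 45, 17, None, 36, None, 12, None, 33]
In a BST, the LCA of p=11, q=45 is the first node v on the
root-to-leaf path with p <= v <= q (go left if both < v, right if both > v).
Walk from root:
  at 11: 11 <= 11 <= 45, this is the LCA
LCA = 11


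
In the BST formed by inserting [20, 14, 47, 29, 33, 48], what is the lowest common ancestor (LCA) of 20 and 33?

Tree insertion order: [20, 14, 47, 29, 33, 48]
Tree (level-order array): [20, 14, 47, None, None, 29, 48, None, 33]
In a BST, the LCA of p=20, q=33 is the first node v on the
root-to-leaf path with p <= v <= q (go left if both < v, right if both > v).
Walk from root:
  at 20: 20 <= 20 <= 33, this is the LCA
LCA = 20


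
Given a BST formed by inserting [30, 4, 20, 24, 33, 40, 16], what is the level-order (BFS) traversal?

Tree insertion order: [30, 4, 20, 24, 33, 40, 16]
Tree (level-order array): [30, 4, 33, None, 20, None, 40, 16, 24]
BFS from the root, enqueuing left then right child of each popped node:
  queue [30] -> pop 30, enqueue [4, 33], visited so far: [30]
  queue [4, 33] -> pop 4, enqueue [20], visited so far: [30, 4]
  queue [33, 20] -> pop 33, enqueue [40], visited so far: [30, 4, 33]
  queue [20, 40] -> pop 20, enqueue [16, 24], visited so far: [30, 4, 33, 20]
  queue [40, 16, 24] -> pop 40, enqueue [none], visited so far: [30, 4, 33, 20, 40]
  queue [16, 24] -> pop 16, enqueue [none], visited so far: [30, 4, 33, 20, 40, 16]
  queue [24] -> pop 24, enqueue [none], visited so far: [30, 4, 33, 20, 40, 16, 24]
Result: [30, 4, 33, 20, 40, 16, 24]


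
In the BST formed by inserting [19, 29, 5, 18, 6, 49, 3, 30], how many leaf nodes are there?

Tree built from: [19, 29, 5, 18, 6, 49, 3, 30]
Tree (level-order array): [19, 5, 29, 3, 18, None, 49, None, None, 6, None, 30]
Rule: A leaf has 0 children.
Per-node child counts:
  node 19: 2 child(ren)
  node 5: 2 child(ren)
  node 3: 0 child(ren)
  node 18: 1 child(ren)
  node 6: 0 child(ren)
  node 29: 1 child(ren)
  node 49: 1 child(ren)
  node 30: 0 child(ren)
Matching nodes: [3, 6, 30]
Count of leaf nodes: 3


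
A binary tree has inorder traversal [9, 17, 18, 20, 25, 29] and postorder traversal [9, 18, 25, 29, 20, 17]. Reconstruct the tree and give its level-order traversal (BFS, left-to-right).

Inorder:   [9, 17, 18, 20, 25, 29]
Postorder: [9, 18, 25, 29, 20, 17]
Algorithm: postorder visits root last, so walk postorder right-to-left;
each value is the root of the current inorder slice — split it at that
value, recurse on the right subtree first, then the left.
Recursive splits:
  root=17; inorder splits into left=[9], right=[18, 20, 25, 29]
  root=20; inorder splits into left=[18], right=[25, 29]
  root=29; inorder splits into left=[25], right=[]
  root=25; inorder splits into left=[], right=[]
  root=18; inorder splits into left=[], right=[]
  root=9; inorder splits into left=[], right=[]
Reconstructed level-order: [17, 9, 20, 18, 29, 25]


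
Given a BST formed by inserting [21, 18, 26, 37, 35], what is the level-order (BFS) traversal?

Tree insertion order: [21, 18, 26, 37, 35]
Tree (level-order array): [21, 18, 26, None, None, None, 37, 35]
BFS from the root, enqueuing left then right child of each popped node:
  queue [21] -> pop 21, enqueue [18, 26], visited so far: [21]
  queue [18, 26] -> pop 18, enqueue [none], visited so far: [21, 18]
  queue [26] -> pop 26, enqueue [37], visited so far: [21, 18, 26]
  queue [37] -> pop 37, enqueue [35], visited so far: [21, 18, 26, 37]
  queue [35] -> pop 35, enqueue [none], visited so far: [21, 18, 26, 37, 35]
Result: [21, 18, 26, 37, 35]


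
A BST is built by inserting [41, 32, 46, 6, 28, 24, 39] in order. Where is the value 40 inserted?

Starting tree (level order): [41, 32, 46, 6, 39, None, None, None, 28, None, None, 24]
Insertion path: 41 -> 32 -> 39
Result: insert 40 as right child of 39
Final tree (level order): [41, 32, 46, 6, 39, None, None, None, 28, None, 40, 24]


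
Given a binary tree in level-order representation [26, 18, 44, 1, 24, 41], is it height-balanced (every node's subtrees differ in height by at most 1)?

Tree (level-order array): [26, 18, 44, 1, 24, 41]
Definition: a tree is height-balanced if, at every node, |h(left) - h(right)| <= 1 (empty subtree has height -1).
Bottom-up per-node check:
  node 1: h_left=-1, h_right=-1, diff=0 [OK], height=0
  node 24: h_left=-1, h_right=-1, diff=0 [OK], height=0
  node 18: h_left=0, h_right=0, diff=0 [OK], height=1
  node 41: h_left=-1, h_right=-1, diff=0 [OK], height=0
  node 44: h_left=0, h_right=-1, diff=1 [OK], height=1
  node 26: h_left=1, h_right=1, diff=0 [OK], height=2
All nodes satisfy the balance condition.
Result: Balanced


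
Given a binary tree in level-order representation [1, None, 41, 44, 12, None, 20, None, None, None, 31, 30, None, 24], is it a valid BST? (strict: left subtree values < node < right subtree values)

Level-order array: [1, None, 41, 44, 12, None, 20, None, None, None, 31, 30, None, 24]
Validate using subtree bounds (lo, hi): at each node, require lo < value < hi,
then recurse left with hi=value and right with lo=value.
Preorder trace (stopping at first violation):
  at node 1 with bounds (-inf, +inf): OK
  at node 41 with bounds (1, +inf): OK
  at node 44 with bounds (1, 41): VIOLATION
Node 44 violates its bound: not (1 < 44 < 41).
Result: Not a valid BST


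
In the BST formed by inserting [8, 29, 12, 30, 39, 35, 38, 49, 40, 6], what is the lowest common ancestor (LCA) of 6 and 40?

Tree insertion order: [8, 29, 12, 30, 39, 35, 38, 49, 40, 6]
Tree (level-order array): [8, 6, 29, None, None, 12, 30, None, None, None, 39, 35, 49, None, 38, 40]
In a BST, the LCA of p=6, q=40 is the first node v on the
root-to-leaf path with p <= v <= q (go left if both < v, right if both > v).
Walk from root:
  at 8: 6 <= 8 <= 40, this is the LCA
LCA = 8


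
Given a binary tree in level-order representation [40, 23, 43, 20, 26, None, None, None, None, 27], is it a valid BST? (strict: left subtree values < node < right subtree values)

Level-order array: [40, 23, 43, 20, 26, None, None, None, None, 27]
Validate using subtree bounds (lo, hi): at each node, require lo < value < hi,
then recurse left with hi=value and right with lo=value.
Preorder trace (stopping at first violation):
  at node 40 with bounds (-inf, +inf): OK
  at node 23 with bounds (-inf, 40): OK
  at node 20 with bounds (-inf, 23): OK
  at node 26 with bounds (23, 40): OK
  at node 27 with bounds (23, 26): VIOLATION
Node 27 violates its bound: not (23 < 27 < 26).
Result: Not a valid BST


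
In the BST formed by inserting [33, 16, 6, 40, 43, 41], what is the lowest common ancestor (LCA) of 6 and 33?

Tree insertion order: [33, 16, 6, 40, 43, 41]
Tree (level-order array): [33, 16, 40, 6, None, None, 43, None, None, 41]
In a BST, the LCA of p=6, q=33 is the first node v on the
root-to-leaf path with p <= v <= q (go left if both < v, right if both > v).
Walk from root:
  at 33: 6 <= 33 <= 33, this is the LCA
LCA = 33


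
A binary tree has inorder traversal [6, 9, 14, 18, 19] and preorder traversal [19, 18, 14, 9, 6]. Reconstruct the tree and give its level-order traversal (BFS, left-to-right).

Inorder:  [6, 9, 14, 18, 19]
Preorder: [19, 18, 14, 9, 6]
Algorithm: preorder visits root first, so consume preorder in order;
for each root, split the current inorder slice at that value into
left-subtree inorder and right-subtree inorder, then recurse.
Recursive splits:
  root=19; inorder splits into left=[6, 9, 14, 18], right=[]
  root=18; inorder splits into left=[6, 9, 14], right=[]
  root=14; inorder splits into left=[6, 9], right=[]
  root=9; inorder splits into left=[6], right=[]
  root=6; inorder splits into left=[], right=[]
Reconstructed level-order: [19, 18, 14, 9, 6]


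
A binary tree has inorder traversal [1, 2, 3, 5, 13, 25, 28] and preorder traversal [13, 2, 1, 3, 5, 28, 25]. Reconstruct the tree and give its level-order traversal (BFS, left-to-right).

Inorder:  [1, 2, 3, 5, 13, 25, 28]
Preorder: [13, 2, 1, 3, 5, 28, 25]
Algorithm: preorder visits root first, so consume preorder in order;
for each root, split the current inorder slice at that value into
left-subtree inorder and right-subtree inorder, then recurse.
Recursive splits:
  root=13; inorder splits into left=[1, 2, 3, 5], right=[25, 28]
  root=2; inorder splits into left=[1], right=[3, 5]
  root=1; inorder splits into left=[], right=[]
  root=3; inorder splits into left=[], right=[5]
  root=5; inorder splits into left=[], right=[]
  root=28; inorder splits into left=[25], right=[]
  root=25; inorder splits into left=[], right=[]
Reconstructed level-order: [13, 2, 28, 1, 3, 25, 5]


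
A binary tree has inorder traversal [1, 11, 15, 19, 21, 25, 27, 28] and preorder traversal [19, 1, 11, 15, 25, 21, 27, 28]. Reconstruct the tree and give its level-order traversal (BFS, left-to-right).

Inorder:  [1, 11, 15, 19, 21, 25, 27, 28]
Preorder: [19, 1, 11, 15, 25, 21, 27, 28]
Algorithm: preorder visits root first, so consume preorder in order;
for each root, split the current inorder slice at that value into
left-subtree inorder and right-subtree inorder, then recurse.
Recursive splits:
  root=19; inorder splits into left=[1, 11, 15], right=[21, 25, 27, 28]
  root=1; inorder splits into left=[], right=[11, 15]
  root=11; inorder splits into left=[], right=[15]
  root=15; inorder splits into left=[], right=[]
  root=25; inorder splits into left=[21], right=[27, 28]
  root=21; inorder splits into left=[], right=[]
  root=27; inorder splits into left=[], right=[28]
  root=28; inorder splits into left=[], right=[]
Reconstructed level-order: [19, 1, 25, 11, 21, 27, 15, 28]


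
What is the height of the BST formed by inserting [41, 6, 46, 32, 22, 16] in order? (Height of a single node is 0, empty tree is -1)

Insertion order: [41, 6, 46, 32, 22, 16]
Tree (level-order array): [41, 6, 46, None, 32, None, None, 22, None, 16]
Compute height bottom-up (empty subtree = -1):
  height(16) = 1 + max(-1, -1) = 0
  height(22) = 1 + max(0, -1) = 1
  height(32) = 1 + max(1, -1) = 2
  height(6) = 1 + max(-1, 2) = 3
  height(46) = 1 + max(-1, -1) = 0
  height(41) = 1 + max(3, 0) = 4
Height = 4


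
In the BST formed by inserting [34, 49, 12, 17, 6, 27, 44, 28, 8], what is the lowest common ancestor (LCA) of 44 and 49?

Tree insertion order: [34, 49, 12, 17, 6, 27, 44, 28, 8]
Tree (level-order array): [34, 12, 49, 6, 17, 44, None, None, 8, None, 27, None, None, None, None, None, 28]
In a BST, the LCA of p=44, q=49 is the first node v on the
root-to-leaf path with p <= v <= q (go left if both < v, right if both > v).
Walk from root:
  at 34: both 44 and 49 > 34, go right
  at 49: 44 <= 49 <= 49, this is the LCA
LCA = 49


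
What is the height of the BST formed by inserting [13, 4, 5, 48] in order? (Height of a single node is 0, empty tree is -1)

Insertion order: [13, 4, 5, 48]
Tree (level-order array): [13, 4, 48, None, 5]
Compute height bottom-up (empty subtree = -1):
  height(5) = 1 + max(-1, -1) = 0
  height(4) = 1 + max(-1, 0) = 1
  height(48) = 1 + max(-1, -1) = 0
  height(13) = 1 + max(1, 0) = 2
Height = 2


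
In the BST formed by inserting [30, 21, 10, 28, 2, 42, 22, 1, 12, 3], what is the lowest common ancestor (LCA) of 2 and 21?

Tree insertion order: [30, 21, 10, 28, 2, 42, 22, 1, 12, 3]
Tree (level-order array): [30, 21, 42, 10, 28, None, None, 2, 12, 22, None, 1, 3]
In a BST, the LCA of p=2, q=21 is the first node v on the
root-to-leaf path with p <= v <= q (go left if both < v, right if both > v).
Walk from root:
  at 30: both 2 and 21 < 30, go left
  at 21: 2 <= 21 <= 21, this is the LCA
LCA = 21


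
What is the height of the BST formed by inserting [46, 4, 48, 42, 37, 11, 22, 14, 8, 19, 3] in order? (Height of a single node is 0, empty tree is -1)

Insertion order: [46, 4, 48, 42, 37, 11, 22, 14, 8, 19, 3]
Tree (level-order array): [46, 4, 48, 3, 42, None, None, None, None, 37, None, 11, None, 8, 22, None, None, 14, None, None, 19]
Compute height bottom-up (empty subtree = -1):
  height(3) = 1 + max(-1, -1) = 0
  height(8) = 1 + max(-1, -1) = 0
  height(19) = 1 + max(-1, -1) = 0
  height(14) = 1 + max(-1, 0) = 1
  height(22) = 1 + max(1, -1) = 2
  height(11) = 1 + max(0, 2) = 3
  height(37) = 1 + max(3, -1) = 4
  height(42) = 1 + max(4, -1) = 5
  height(4) = 1 + max(0, 5) = 6
  height(48) = 1 + max(-1, -1) = 0
  height(46) = 1 + max(6, 0) = 7
Height = 7


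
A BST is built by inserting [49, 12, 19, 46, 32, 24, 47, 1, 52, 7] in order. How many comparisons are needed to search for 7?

Search path for 7: 49 -> 12 -> 1 -> 7
Found: True
Comparisons: 4


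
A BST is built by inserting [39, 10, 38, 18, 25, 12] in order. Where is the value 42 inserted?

Starting tree (level order): [39, 10, None, None, 38, 18, None, 12, 25]
Insertion path: 39
Result: insert 42 as right child of 39
Final tree (level order): [39, 10, 42, None, 38, None, None, 18, None, 12, 25]


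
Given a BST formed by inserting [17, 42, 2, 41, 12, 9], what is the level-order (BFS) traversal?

Tree insertion order: [17, 42, 2, 41, 12, 9]
Tree (level-order array): [17, 2, 42, None, 12, 41, None, 9]
BFS from the root, enqueuing left then right child of each popped node:
  queue [17] -> pop 17, enqueue [2, 42], visited so far: [17]
  queue [2, 42] -> pop 2, enqueue [12], visited so far: [17, 2]
  queue [42, 12] -> pop 42, enqueue [41], visited so far: [17, 2, 42]
  queue [12, 41] -> pop 12, enqueue [9], visited so far: [17, 2, 42, 12]
  queue [41, 9] -> pop 41, enqueue [none], visited so far: [17, 2, 42, 12, 41]
  queue [9] -> pop 9, enqueue [none], visited so far: [17, 2, 42, 12, 41, 9]
Result: [17, 2, 42, 12, 41, 9]


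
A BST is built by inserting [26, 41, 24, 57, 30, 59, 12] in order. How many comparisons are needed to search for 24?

Search path for 24: 26 -> 24
Found: True
Comparisons: 2


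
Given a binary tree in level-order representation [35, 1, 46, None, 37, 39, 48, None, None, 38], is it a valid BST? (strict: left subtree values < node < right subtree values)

Level-order array: [35, 1, 46, None, 37, 39, 48, None, None, 38]
Validate using subtree bounds (lo, hi): at each node, require lo < value < hi,
then recurse left with hi=value and right with lo=value.
Preorder trace (stopping at first violation):
  at node 35 with bounds (-inf, +inf): OK
  at node 1 with bounds (-inf, 35): OK
  at node 37 with bounds (1, 35): VIOLATION
Node 37 violates its bound: not (1 < 37 < 35).
Result: Not a valid BST


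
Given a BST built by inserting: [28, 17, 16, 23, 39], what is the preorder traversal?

Tree insertion order: [28, 17, 16, 23, 39]
Tree (level-order array): [28, 17, 39, 16, 23]
Preorder traversal: [28, 17, 16, 23, 39]


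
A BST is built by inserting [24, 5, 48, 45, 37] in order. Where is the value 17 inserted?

Starting tree (level order): [24, 5, 48, None, None, 45, None, 37]
Insertion path: 24 -> 5
Result: insert 17 as right child of 5
Final tree (level order): [24, 5, 48, None, 17, 45, None, None, None, 37]


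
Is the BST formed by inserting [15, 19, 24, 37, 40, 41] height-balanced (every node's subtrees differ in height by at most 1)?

Tree (level-order array): [15, None, 19, None, 24, None, 37, None, 40, None, 41]
Definition: a tree is height-balanced if, at every node, |h(left) - h(right)| <= 1 (empty subtree has height -1).
Bottom-up per-node check:
  node 41: h_left=-1, h_right=-1, diff=0 [OK], height=0
  node 40: h_left=-1, h_right=0, diff=1 [OK], height=1
  node 37: h_left=-1, h_right=1, diff=2 [FAIL (|-1-1|=2 > 1)], height=2
  node 24: h_left=-1, h_right=2, diff=3 [FAIL (|-1-2|=3 > 1)], height=3
  node 19: h_left=-1, h_right=3, diff=4 [FAIL (|-1-3|=4 > 1)], height=4
  node 15: h_left=-1, h_right=4, diff=5 [FAIL (|-1-4|=5 > 1)], height=5
Node 37 violates the condition: |-1 - 1| = 2 > 1.
Result: Not balanced


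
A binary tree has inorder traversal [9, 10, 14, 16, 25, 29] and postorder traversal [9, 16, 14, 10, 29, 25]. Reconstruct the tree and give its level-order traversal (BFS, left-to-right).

Inorder:   [9, 10, 14, 16, 25, 29]
Postorder: [9, 16, 14, 10, 29, 25]
Algorithm: postorder visits root last, so walk postorder right-to-left;
each value is the root of the current inorder slice — split it at that
value, recurse on the right subtree first, then the left.
Recursive splits:
  root=25; inorder splits into left=[9, 10, 14, 16], right=[29]
  root=29; inorder splits into left=[], right=[]
  root=10; inorder splits into left=[9], right=[14, 16]
  root=14; inorder splits into left=[], right=[16]
  root=16; inorder splits into left=[], right=[]
  root=9; inorder splits into left=[], right=[]
Reconstructed level-order: [25, 10, 29, 9, 14, 16]


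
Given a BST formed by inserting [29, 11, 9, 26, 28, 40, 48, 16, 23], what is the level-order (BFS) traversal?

Tree insertion order: [29, 11, 9, 26, 28, 40, 48, 16, 23]
Tree (level-order array): [29, 11, 40, 9, 26, None, 48, None, None, 16, 28, None, None, None, 23]
BFS from the root, enqueuing left then right child of each popped node:
  queue [29] -> pop 29, enqueue [11, 40], visited so far: [29]
  queue [11, 40] -> pop 11, enqueue [9, 26], visited so far: [29, 11]
  queue [40, 9, 26] -> pop 40, enqueue [48], visited so far: [29, 11, 40]
  queue [9, 26, 48] -> pop 9, enqueue [none], visited so far: [29, 11, 40, 9]
  queue [26, 48] -> pop 26, enqueue [16, 28], visited so far: [29, 11, 40, 9, 26]
  queue [48, 16, 28] -> pop 48, enqueue [none], visited so far: [29, 11, 40, 9, 26, 48]
  queue [16, 28] -> pop 16, enqueue [23], visited so far: [29, 11, 40, 9, 26, 48, 16]
  queue [28, 23] -> pop 28, enqueue [none], visited so far: [29, 11, 40, 9, 26, 48, 16, 28]
  queue [23] -> pop 23, enqueue [none], visited so far: [29, 11, 40, 9, 26, 48, 16, 28, 23]
Result: [29, 11, 40, 9, 26, 48, 16, 28, 23]
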